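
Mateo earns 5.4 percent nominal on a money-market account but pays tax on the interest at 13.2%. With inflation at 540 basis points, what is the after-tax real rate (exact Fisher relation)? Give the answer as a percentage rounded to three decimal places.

-0.676%

After-tax nominal return = 5.4% × (1 − 0.132) = 4.6872%.
1 + r = 1.046872 / 1.05400 = 0.993237
After-tax real rate = 0.993237 − 1 → -0.676%.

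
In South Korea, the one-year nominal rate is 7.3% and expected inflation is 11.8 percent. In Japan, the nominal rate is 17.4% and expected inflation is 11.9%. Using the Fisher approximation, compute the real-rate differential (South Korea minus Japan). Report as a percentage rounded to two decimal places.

-10.00%

South Korea: 7.3% − 11.8% = -4.500%
Japan: 17.4% − 11.9% = 5.500%
Differential = -10.000% → -10.00%.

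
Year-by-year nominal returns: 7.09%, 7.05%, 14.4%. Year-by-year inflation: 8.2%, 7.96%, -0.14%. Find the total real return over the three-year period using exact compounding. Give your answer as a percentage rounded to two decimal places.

Compound the nominal returns: 1.0709 × 1.0705 × 1.1440 = 1.311480.
Compound inflation: 1.0820 × 1.0796 × 0.9986 = 1.166492.
Deflate: 1.311480 / 1.166492 = 1.124294.
Total real return = 1.124294 − 1 → 12.43%.

12.43%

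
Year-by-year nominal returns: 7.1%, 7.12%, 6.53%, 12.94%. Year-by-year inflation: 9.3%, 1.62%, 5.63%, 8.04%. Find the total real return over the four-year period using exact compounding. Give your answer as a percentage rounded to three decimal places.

Nominal growth factor = 1.0710 × 1.0712 × 1.0653 × 1.1294 = 1.380320
Price-level growth factor = 1.0930 × 1.0162 × 1.0563 × 1.0804 = 1.267568
Real growth factor = 1.380320 / 1.267568 = 1.088951
Total real return = 1.088951 − 1 → 8.895%.

8.895%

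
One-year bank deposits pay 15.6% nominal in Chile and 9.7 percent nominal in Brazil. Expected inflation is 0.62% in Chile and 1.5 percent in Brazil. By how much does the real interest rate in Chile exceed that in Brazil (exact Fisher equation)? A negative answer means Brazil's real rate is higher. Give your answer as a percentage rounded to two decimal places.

6.81%

Chile: (1 + 0.1560)/(1 + 0.0062) − 1 = 14.8877%
Brazil: (1 + 0.0970)/(1 + 0.0150) − 1 = 8.0788%
Differential = 14.8877% − 8.0788% = 6.8089% → 6.81%.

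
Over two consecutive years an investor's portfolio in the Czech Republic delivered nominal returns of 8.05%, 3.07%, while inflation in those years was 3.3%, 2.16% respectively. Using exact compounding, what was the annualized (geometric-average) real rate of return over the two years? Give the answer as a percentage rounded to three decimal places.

2.728%

Compound the nominal returns: 1.0805 × 1.0307 = 1.11367135.
Compound inflation: 1.0330 × 1.0216 = 1.05531280.
Deflate: 1.11367135 / 1.05531280 = 1.05529977.
Annualized real rate = 1.05529977^(1/2) − 1 = 2.7278% → 2.728%.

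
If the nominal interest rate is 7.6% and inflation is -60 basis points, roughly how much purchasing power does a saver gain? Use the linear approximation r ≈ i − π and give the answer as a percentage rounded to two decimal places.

8.20%

r ≈ i − π = 7.6% − (-0.6%) = 8.20%.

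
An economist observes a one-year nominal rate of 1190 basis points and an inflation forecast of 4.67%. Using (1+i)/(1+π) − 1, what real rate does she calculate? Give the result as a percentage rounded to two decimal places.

1 + r = 1.11900 / 1.04670 = 1.069074
r = 1.069074 − 1 = 6.9074%, i.e. 6.91%.

6.91%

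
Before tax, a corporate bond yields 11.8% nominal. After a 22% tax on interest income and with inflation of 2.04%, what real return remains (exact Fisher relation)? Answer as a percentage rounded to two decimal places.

After-tax nominal return = 11.8% × (1 − 0.22) = 9.2040%.
1 + r = 1.09204 / 1.02040 = 1.070208
After-tax real rate = 1.070208 − 1 → 7.02%.

7.02%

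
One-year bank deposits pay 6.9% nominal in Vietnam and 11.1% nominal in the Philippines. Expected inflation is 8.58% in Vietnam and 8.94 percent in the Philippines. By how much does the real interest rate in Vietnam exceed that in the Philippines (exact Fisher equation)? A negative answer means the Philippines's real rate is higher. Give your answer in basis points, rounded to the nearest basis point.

Vietnam: (1 + 0.0690)/(1 + 0.0858) − 1 = -1.5472%
The Philippines: (1 + 0.1110)/(1 + 0.0894) − 1 = 1.9827%
Differential = -1.5472% − 1.9827% = -3.5300% → -353 basis points.

-353 basis points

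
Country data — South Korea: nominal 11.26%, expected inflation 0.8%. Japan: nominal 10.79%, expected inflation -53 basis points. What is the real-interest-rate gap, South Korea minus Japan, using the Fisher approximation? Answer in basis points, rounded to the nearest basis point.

-86 basis points

South Korea: 11.26% − 0.8% = 10.460%
Japan: 10.79% − (-0.53%) = 11.320%
Differential = -0.860% → -86 basis points.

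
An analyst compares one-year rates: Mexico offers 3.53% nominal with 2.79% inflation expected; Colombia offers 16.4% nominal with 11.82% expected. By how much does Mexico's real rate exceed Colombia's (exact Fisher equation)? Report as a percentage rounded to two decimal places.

Mexico: (1 + 0.0353)/(1 + 0.0279) − 1 = 0.7199%
Colombia: (1 + 0.1640)/(1 + 0.1182) − 1 = 4.0959%
Differential = 0.7199% − 4.0959% = -3.3760% → -3.38%.

-3.38%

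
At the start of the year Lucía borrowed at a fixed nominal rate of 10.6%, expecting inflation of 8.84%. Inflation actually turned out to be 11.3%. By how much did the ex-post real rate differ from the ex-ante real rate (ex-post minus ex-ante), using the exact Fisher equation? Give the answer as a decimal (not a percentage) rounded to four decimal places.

-0.0225

Ex-ante: (1 + 0.1060)/(1 + 0.0884) − 1 = 1.6171%
Ex-post: (1 + 0.1060)/(1 + 0.1130) − 1 = -0.6289%
Difference (ex-post − ex-ante) = -2.2460% → -0.0225.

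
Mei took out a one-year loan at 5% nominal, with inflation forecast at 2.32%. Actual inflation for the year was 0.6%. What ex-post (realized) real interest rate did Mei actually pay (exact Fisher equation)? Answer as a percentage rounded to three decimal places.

4.374%

Ex-post: (1 + 0.0500)/(1 + 0.0060) − 1 = 4.3738%
So the realized real rate is 4.374%.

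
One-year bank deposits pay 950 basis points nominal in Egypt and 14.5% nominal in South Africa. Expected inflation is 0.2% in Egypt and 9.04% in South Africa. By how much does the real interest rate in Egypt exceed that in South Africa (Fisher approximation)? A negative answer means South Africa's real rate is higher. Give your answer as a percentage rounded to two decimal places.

Egypt: 9.5% − 0.2% = 9.300%
South Africa: 14.5% − 9.04% = 5.460%
Differential = 3.840% → 3.84%.

3.84%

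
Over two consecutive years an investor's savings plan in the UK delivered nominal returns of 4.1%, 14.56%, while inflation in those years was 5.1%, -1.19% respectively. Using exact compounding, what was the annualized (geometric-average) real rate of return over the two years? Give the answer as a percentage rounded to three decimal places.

7.162%

Compound the nominal returns: 1.0410 × 1.1456 = 1.19256960.
Compound inflation: 1.0510 × 0.9881 = 1.03849310.
Deflate: 1.19256960 / 1.03849310 = 1.14836545.
Annualized real rate = 1.14836545^(1/2) − 1 = 7.1618% → 7.162%.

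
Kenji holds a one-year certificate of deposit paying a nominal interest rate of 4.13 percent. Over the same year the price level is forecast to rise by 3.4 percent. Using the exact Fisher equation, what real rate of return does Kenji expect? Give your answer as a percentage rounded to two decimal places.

0.71%

1 + r = 1.04130 / 1.03400 = 1.007060
r = 1.007060 − 1 = 0.7060%, i.e. 0.71%.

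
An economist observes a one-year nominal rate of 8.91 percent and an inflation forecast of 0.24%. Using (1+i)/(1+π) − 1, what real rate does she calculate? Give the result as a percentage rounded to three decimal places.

8.649%

1 + r = 1.08910 / 1.00240 = 1.086492
r = 1.086492 − 1 = 8.6492%, i.e. 8.649%.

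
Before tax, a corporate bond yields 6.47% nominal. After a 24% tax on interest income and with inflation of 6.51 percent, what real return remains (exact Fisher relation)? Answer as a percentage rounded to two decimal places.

After-tax nominal return = 6.47% × (1 − 0.24) = 4.9172%.
1 + r = 1.049172 / 1.06510 = 0.985046
After-tax real rate = 0.985046 − 1 → -1.50%.

-1.50%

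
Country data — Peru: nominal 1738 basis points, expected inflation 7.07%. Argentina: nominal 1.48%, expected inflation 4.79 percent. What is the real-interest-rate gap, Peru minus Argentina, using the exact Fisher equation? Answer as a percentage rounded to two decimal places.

Peru: (1 + 0.1738)/(1 + 0.0707) − 1 = 9.6292%
Argentina: (1 + 0.0148)/(1 + 0.0479) − 1 = -3.1587%
Differential = 9.6292% − (-3.1587%) = 12.7879% → 12.79%.

12.79%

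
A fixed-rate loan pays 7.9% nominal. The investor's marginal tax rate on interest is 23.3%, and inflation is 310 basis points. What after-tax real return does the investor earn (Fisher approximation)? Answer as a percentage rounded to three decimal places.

2.959%

After-tax nominal return = 7.9% × (1 − 0.233) = 6.0593%.
r ≈ 6.0593% − 3.1% → 2.959%.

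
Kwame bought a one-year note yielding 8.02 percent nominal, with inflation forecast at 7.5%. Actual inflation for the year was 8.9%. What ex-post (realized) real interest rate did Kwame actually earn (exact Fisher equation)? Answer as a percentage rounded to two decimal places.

-0.81%

Ex-post: (1 + 0.0802)/(1 + 0.0890) − 1 = -0.8081%
So the realized real rate is -0.81%.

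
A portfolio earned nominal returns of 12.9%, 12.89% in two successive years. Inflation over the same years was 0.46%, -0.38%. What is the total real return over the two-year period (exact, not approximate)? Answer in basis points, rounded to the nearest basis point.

2735 basis points

Compound the nominal returns: 1.1290 × 1.1289 = 1.274528.
Compound inflation: 1.0046 × 0.9962 = 1.000783.
Deflate: 1.274528 / 1.000783 = 1.273532.
Total real return = 1.273532 − 1 → 2735 basis points.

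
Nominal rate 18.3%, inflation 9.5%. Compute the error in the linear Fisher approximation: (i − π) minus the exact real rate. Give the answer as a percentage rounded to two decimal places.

0.76%

Approximate: r ≈ 18.300% − 9.500% = 8.8000%
Exact: (1 + 0.1830)/(1 + 0.0950) − 1 = 8.0365%
Error = 8.8000% − 8.0365% = 0.7635% → 0.76%.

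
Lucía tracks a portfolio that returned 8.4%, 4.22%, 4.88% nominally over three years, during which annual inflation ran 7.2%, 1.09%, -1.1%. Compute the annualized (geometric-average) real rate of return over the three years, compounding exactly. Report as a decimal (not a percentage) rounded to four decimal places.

Compound the nominal returns: 1.0840 × 1.0422 × 1.0488 = 1.18487635.
Compound inflation: 1.0720 × 1.0109 × 0.9890 = 1.07176427.
Deflate: 1.18487635 / 1.07176427 = 1.10553821.
Annualized real rate = 1.10553821^(1/3) − 1 = 3.4010% → 0.0340.

0.0340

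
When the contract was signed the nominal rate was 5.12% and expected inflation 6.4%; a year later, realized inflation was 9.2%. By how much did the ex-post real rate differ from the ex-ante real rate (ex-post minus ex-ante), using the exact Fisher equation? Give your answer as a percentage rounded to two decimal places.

-2.53%

Ex-ante: (1 + 0.0512)/(1 + 0.0640) − 1 = -1.2030%
Ex-post: (1 + 0.0512)/(1 + 0.0920) − 1 = -3.7363%
Difference (ex-post − ex-ante) = -2.5333% → -2.53%.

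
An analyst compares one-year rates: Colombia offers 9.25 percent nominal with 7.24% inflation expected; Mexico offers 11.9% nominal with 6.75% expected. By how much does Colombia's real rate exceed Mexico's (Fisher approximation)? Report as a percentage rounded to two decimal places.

-3.14%

Colombia: 9.25% − 7.24% = 2.010%
Mexico: 11.9% − 6.75% = 5.150%
Differential = -3.140% → -3.14%.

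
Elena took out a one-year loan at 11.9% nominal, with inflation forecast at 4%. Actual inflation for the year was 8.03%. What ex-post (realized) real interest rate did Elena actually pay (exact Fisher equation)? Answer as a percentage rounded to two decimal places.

Ex-post: (1 + 0.1190)/(1 + 0.0803) − 1 = 3.5823%
So the realized real rate is 3.58%.

3.58%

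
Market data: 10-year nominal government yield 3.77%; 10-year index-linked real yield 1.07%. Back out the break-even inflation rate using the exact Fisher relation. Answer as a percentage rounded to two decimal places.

2.67%

(1 + π) = (1 + i)/(1 + r) = 1.03770 / 1.01070 = 1.026714
Break-even inflation = 1.026714 − 1 → 2.67%.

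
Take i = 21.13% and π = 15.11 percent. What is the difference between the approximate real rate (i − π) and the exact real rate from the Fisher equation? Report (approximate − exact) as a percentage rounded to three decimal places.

Approximate: r ≈ 21.130% − 15.110% = 6.0200%
Exact: (1 + 0.2113)/(1 + 0.1511) − 1 = 5.2298%
Error = 6.0200% − 5.2298% = 0.7902% → 0.790%.

0.790%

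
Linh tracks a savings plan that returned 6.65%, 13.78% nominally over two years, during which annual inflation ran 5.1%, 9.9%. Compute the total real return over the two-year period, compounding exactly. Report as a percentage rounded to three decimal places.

Nominal growth factor = 1.0665 × 1.1378 = 1.213464
Price-level growth factor = 1.0510 × 1.0990 = 1.155049
Real growth factor = 1.213464 / 1.155049 = 1.050573
Total real return = 1.050573 − 1 → 5.057%.

5.057%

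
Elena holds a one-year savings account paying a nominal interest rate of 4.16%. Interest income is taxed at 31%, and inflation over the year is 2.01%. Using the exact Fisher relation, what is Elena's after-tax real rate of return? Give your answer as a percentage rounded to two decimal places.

After-tax nominal return = 4.16% × (1 − 0.31) = 2.8704%.
1 + r = 1.028704 / 1.02010 = 1.008434
After-tax real rate = 1.008434 − 1 → 0.84%.

0.84%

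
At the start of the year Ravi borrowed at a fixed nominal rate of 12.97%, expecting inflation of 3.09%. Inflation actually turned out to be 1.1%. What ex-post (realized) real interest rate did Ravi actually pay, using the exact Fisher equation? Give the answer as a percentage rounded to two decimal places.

Ex-post: (1 + 0.1297)/(1 + 0.0110) − 1 = 11.7409%
So the realized real rate is 11.74%.

11.74%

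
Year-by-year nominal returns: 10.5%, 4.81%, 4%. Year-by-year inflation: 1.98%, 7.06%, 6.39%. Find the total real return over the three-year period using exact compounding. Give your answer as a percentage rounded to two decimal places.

Nominal growth factor = 1.1050 × 1.0481 × 1.0400 = 1.204477
Price-level growth factor = 1.0198 × 1.0706 × 1.0639 = 1.161564
Real growth factor = 1.204477 / 1.161564 = 1.036944
Total real return = 1.036944 − 1 → 3.69%.

3.69%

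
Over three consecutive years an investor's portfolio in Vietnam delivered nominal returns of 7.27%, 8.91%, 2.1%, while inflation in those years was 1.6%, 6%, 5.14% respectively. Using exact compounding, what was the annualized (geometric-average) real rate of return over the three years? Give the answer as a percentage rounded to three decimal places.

Nominal growth factor = 1.0727 × 1.0891 × 1.0210 = 1.19281140
Price-level growth factor = 1.0160 × 1.0600 × 1.0514 = 1.13231574
Real growth factor = 1.19281140 / 1.13231574 = 1.05342649
Annualized real rate = 1.05342649^(1/3) − 1 = 1.7501% → 1.750%.

1.750%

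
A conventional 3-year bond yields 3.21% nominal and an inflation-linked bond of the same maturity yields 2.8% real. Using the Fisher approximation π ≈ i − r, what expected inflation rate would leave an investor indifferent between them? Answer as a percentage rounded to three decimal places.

π ≈ i − r = 3.21% − 2.8% → 0.410%.

0.410%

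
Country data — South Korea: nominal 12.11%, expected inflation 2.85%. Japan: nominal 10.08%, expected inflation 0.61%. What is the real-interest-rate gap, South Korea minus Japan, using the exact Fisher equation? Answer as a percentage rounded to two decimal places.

South Korea: (1 + 0.1211)/(1 + 0.0285) − 1 = 9.0034%
Japan: (1 + 0.1008)/(1 + 0.0061) − 1 = 9.4126%
Differential = 9.0034% − 9.4126% = -0.4092% → -0.41%.

-0.41%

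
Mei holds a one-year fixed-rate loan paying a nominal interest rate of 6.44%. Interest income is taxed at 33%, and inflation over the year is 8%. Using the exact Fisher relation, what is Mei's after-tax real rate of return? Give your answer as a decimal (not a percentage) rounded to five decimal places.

-0.03412

After-tax nominal return = 6.44% × (1 − 0.33) = 4.3148%.
1 + r = 1.043148 / 1.08000 = 0.965878
After-tax real rate = 0.965878 − 1 → -0.03412.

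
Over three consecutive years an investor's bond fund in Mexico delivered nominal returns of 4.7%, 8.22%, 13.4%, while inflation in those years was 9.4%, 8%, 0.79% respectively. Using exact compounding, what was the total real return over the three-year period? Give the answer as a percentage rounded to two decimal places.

7.90%

Nominal growth factor = 1.0470 × 1.0822 × 1.1340 = 1.284894
Price-level growth factor = 1.0940 × 1.0800 × 1.0079 = 1.190854
Real growth factor = 1.284894 / 1.190854 = 1.078968
Total real return = 1.078968 − 1 → 7.90%.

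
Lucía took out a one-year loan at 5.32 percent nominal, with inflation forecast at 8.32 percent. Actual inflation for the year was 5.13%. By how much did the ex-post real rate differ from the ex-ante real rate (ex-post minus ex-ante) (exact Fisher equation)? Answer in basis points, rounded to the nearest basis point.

295 basis points

Ex-ante: (1 + 0.0532)/(1 + 0.0832) − 1 = -2.7696%
Ex-post: (1 + 0.0532)/(1 + 0.0513) − 1 = 0.1807%
Difference (ex-post − ex-ante) = 2.9503% → 295 basis points.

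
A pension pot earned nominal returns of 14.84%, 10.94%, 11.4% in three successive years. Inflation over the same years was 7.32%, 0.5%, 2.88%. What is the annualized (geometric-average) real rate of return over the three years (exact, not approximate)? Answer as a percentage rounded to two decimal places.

8.55%

Nominal growth factor = 1.1484 × 1.1094 × 1.1140 = 1.41927495
Price-level growth factor = 1.0732 × 1.0050 × 1.0288 = 1.10962870
Real growth factor = 1.41927495 / 1.10962870 = 1.27905393
Annualized real rate = 1.27905393^(1/3) − 1 = 8.5499% → 8.55%.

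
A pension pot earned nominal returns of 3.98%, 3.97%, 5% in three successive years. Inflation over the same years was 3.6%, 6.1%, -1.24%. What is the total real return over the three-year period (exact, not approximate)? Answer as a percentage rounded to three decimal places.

4.566%

Nominal growth factor = 1.0398 × 1.0397 × 1.0500 = 1.135134
Price-level growth factor = 1.0360 × 1.0610 × 0.9876 = 1.085566
Real growth factor = 1.135134 / 1.085566 = 1.045661
Total real return = 1.045661 − 1 → 4.566%.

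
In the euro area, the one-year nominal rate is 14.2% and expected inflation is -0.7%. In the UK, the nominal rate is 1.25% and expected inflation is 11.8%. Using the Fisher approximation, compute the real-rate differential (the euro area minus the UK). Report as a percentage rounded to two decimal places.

The euro area: 14.2% − (-0.7%) = 14.900%
The UK: 1.25% − 11.8% = -10.550%
Differential = 25.450% → 25.45%.

25.45%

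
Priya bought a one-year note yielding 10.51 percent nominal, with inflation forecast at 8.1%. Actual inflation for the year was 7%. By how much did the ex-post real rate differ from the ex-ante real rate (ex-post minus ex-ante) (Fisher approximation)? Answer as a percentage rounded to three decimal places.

1.100%

Ex-ante: 10.51% − 8.1% = 2.410%
Ex-post: 10.51% − 7% = 3.510%
Difference (ex-post − ex-ante) = 1.1000% → 1.100%.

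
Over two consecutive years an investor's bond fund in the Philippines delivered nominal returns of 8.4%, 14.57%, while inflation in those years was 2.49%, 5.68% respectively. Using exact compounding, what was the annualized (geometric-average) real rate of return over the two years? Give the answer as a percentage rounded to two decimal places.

7.08%

Compound the nominal returns: 1.0840 × 1.1457 = 1.24193880.
Compound inflation: 1.0249 × 1.0568 = 1.08311432.
Deflate: 1.24193880 / 1.08311432 = 1.14663686.
Annualized real rate = 1.14663686^(1/2) − 1 = 7.0811% → 7.08%.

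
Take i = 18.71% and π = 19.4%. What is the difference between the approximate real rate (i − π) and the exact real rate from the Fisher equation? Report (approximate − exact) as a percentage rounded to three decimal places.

Approximate: r ≈ 18.710% − 19.400% = -0.6900%
Exact: (1 + 0.1871)/(1 + 0.1940) − 1 = -0.5779%
Error = -0.6900% − (-0.5779%) = -0.1121% → -0.112%.

-0.112%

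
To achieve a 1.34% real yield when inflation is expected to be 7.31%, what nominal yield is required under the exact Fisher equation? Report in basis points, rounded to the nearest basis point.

(1 + i) = (1 + r)(1 + π) = 1.01340 × 1.07310 = 1.08747954
i = 1.08747954 − 1, so the required nominal rate is 875 basis points.

875 basis points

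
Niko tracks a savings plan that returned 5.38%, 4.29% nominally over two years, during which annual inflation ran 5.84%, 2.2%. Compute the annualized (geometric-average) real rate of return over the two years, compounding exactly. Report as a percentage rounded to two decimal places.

0.80%

Nominal growth factor = 1.0538 × 1.0429 = 1.09900802
Price-level growth factor = 1.0584 × 1.0220 = 1.08168480
Real growth factor = 1.09900802 / 1.08168480 = 1.01601504
Annualized real rate = 1.01601504^(1/2) − 1 = 0.7976% → 0.80%.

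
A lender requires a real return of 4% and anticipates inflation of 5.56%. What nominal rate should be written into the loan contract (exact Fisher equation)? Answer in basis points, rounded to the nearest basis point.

978 basis points

(1 + i) = (1 + r)(1 + π) = 1.04000 × 1.05560 = 1.097824
i = 1.097824 − 1, so the required nominal rate is 978 basis points.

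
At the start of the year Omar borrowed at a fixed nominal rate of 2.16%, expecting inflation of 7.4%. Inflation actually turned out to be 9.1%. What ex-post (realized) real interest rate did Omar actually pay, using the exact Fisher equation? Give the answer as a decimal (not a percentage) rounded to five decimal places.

-0.06361

Ex-post: (1 + 0.0216)/(1 + 0.0910) − 1 = -6.3611%
So the realized real rate is -0.06361.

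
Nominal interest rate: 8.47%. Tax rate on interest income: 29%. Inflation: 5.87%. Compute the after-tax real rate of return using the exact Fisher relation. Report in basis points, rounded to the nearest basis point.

14 basis points

After-tax nominal return = 8.47% × (1 − 0.29) = 6.0137%.
1 + r = 1.060137 / 1.05870 = 1.001357
After-tax real rate = 1.001357 − 1 → 14 basis points.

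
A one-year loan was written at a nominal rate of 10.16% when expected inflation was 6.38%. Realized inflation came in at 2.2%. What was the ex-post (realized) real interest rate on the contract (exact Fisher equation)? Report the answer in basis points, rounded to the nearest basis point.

Ex-post: (1 + 0.1016)/(1 + 0.0220) − 1 = 7.7886%
So the realized real rate is 779 basis points.

779 basis points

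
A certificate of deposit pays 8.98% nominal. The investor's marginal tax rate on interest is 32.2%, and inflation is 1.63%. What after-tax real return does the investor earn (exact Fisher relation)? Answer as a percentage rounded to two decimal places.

After-tax nominal return = 8.98% × (1 − 0.322) = 6.08844%.
1 + r = 1.0608844 / 1.01630 = 1.043869
After-tax real rate = 1.043869 − 1 → 4.39%.

4.39%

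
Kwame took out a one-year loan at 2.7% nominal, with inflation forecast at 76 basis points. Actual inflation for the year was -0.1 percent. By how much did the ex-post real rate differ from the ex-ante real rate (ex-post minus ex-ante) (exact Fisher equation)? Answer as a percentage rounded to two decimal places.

0.88%

Ex-ante: (1 + 0.0270)/(1 + 0.0076) − 1 = 1.9254%
Ex-post: (1 + 0.0270)/(1 − 0.0010) − 1 = 2.8028%
Difference (ex-post − ex-ante) = 0.8774% → 0.88%.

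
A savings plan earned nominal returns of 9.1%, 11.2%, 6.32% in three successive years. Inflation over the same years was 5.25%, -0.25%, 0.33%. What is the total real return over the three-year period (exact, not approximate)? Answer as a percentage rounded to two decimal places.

22.46%

Nominal growth factor = 1.0910 × 1.1120 × 1.0632 = 1.289866
Price-level growth factor = 1.0525 × 0.9975 × 1.0033 = 1.053333
Real growth factor = 1.289866 / 1.053333 = 1.224556
Total real return = 1.224556 − 1 → 22.46%.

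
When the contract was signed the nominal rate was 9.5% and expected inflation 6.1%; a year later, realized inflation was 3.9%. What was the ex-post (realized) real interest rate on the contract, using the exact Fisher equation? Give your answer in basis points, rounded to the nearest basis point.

539 basis points

Ex-post: (1 + 0.0950)/(1 + 0.0390) − 1 = 5.3898%
So the realized real rate is 539 basis points.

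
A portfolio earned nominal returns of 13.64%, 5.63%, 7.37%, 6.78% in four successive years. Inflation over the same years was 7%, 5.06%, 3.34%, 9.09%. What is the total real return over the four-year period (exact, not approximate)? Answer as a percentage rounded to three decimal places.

Nominal growth factor = 1.1364 × 1.0563 × 1.0737 × 1.0678 = 1.376231
Price-level growth factor = 1.0700 × 1.0506 × 1.0334 × 1.0909 = 1.267286
Real growth factor = 1.376231 / 1.267286 = 1.085967
Total real return = 1.085967 − 1 → 8.597%.

8.597%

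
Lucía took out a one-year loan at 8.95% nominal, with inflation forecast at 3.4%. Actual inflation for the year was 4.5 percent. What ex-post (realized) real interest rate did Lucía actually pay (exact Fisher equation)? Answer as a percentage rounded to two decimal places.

4.26%

Ex-post: (1 + 0.0895)/(1 + 0.0450) − 1 = 4.2584%
So the realized real rate is 4.26%.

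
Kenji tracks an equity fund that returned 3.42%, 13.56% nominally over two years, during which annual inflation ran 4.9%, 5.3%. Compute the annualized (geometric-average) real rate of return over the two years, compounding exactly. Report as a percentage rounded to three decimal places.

Nominal growth factor = 1.0342 × 1.1356 = 1.17443752
Price-level growth factor = 1.0490 × 1.0530 = 1.10459700
Real growth factor = 1.17443752 / 1.10459700 = 1.06322715
Annualized real rate = 1.06322715^(1/2) − 1 = 3.1129% → 3.113%.

3.113%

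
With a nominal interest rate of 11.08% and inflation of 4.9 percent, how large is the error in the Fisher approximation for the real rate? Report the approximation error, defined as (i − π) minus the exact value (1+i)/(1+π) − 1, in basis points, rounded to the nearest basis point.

29 basis points

Approximate: r ≈ 11.080% − 4.900% = 6.1800%
Exact: (1 + 0.1108)/(1 + 0.0490) − 1 = 5.8913%
Error = 6.1800% − 5.8913% = 0.2887% → 29 basis points.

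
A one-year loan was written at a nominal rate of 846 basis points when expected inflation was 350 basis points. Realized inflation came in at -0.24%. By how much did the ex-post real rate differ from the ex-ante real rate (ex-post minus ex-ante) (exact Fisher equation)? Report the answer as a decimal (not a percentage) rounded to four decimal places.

0.0393

Ex-ante: (1 + 0.0846)/(1 + 0.0350) − 1 = 4.7923%
Ex-post: (1 + 0.0846)/(1 − 0.0024) − 1 = 8.7209%
Difference (ex-post − ex-ante) = 3.9287% → 0.0393.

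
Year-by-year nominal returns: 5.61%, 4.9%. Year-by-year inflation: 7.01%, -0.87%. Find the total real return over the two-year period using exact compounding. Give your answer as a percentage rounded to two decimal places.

Nominal growth factor = 1.0561 × 1.0490 = 1.107849
Price-level growth factor = 1.0701 × 0.9913 = 1.060790
Real growth factor = 1.107849 / 1.060790 = 1.044362
Total real return = 1.044362 − 1 → 4.44%.

4.44%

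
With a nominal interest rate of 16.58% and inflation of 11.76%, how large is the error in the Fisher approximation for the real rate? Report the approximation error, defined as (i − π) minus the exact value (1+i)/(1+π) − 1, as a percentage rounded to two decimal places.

0.51%

Approximate: r ≈ 16.580% − 11.760% = 4.8200%
Exact: (1 + 0.1658)/(1 + 0.1176) − 1 = 4.3128%
Error = 4.8200% − 4.3128% = 0.5072% → 0.51%.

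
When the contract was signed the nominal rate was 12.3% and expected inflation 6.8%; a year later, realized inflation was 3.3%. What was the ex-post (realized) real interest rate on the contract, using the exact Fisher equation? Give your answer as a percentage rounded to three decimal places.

Ex-post: (1 + 0.1230)/(1 + 0.0330) − 1 = 8.71249%
So the realized real rate is 8.712%.

8.712%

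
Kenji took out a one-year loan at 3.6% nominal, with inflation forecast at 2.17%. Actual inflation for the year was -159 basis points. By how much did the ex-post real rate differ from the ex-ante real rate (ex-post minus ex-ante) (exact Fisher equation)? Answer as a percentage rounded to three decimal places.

3.874%

Ex-ante: (1 + 0.0360)/(1 + 0.0217) − 1 = 1.3996%
Ex-post: (1 + 0.0360)/(1 − 0.0159) − 1 = 5.2739%
Difference (ex-post − ex-ante) = 3.8742% → 3.874%.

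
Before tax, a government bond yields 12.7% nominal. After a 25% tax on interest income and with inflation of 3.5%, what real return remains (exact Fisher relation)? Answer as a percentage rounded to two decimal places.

After-tax nominal return = 12.7% × (1 − 0.25) = 9.5250%.
1 + r = 1.09525 / 1.03500 = 1.058213
After-tax real rate = 1.058213 − 1 → 5.82%.

5.82%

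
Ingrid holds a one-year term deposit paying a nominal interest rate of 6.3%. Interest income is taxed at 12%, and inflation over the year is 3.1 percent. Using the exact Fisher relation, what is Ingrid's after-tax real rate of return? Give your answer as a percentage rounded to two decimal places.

2.37%

After-tax nominal return = 6.3% × (1 − 0.12) = 5.5440%.
1 + r = 1.05544 / 1.03100 = 1.023705
After-tax real rate = 1.023705 − 1 → 2.37%.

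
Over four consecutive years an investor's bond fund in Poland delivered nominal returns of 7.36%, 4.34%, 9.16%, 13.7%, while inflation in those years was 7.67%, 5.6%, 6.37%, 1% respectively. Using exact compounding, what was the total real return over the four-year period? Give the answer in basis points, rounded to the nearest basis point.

1382 basis points

Compound the nominal returns: 1.0736 × 1.0434 × 1.0916 × 1.1370 = 1.390328.
Compound inflation: 1.0767 × 1.0560 × 1.0637 × 1.0100 = 1.221516.
Deflate: 1.390328 / 1.221516 = 1.138199.
Total real return = 1.138199 − 1 → 1382 basis points.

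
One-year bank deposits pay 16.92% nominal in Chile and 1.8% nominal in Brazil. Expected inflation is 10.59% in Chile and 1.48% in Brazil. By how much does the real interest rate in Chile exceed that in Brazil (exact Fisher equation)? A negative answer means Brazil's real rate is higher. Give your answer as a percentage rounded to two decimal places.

5.41%

Chile: (1 + 0.1692)/(1 + 0.1059) − 1 = 5.7238%
Brazil: (1 + 0.0180)/(1 + 0.0148) − 1 = 0.3153%
Differential = 5.7238% − 0.3153% = 5.4085% → 5.41%.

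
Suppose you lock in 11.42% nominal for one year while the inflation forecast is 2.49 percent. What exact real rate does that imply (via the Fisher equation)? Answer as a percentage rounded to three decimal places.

1 + r = 1.11420 / 1.02490 = 1.087130
r = 1.087130 − 1 = 8.7130%, i.e. 8.713%.

8.713%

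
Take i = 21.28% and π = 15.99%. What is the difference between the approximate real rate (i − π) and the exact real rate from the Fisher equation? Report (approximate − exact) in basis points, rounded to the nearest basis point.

73 basis points

Approximate: r ≈ 21.280% − 15.990% = 5.2900%
Exact: (1 + 0.2128)/(1 + 0.1599) − 1 = 4.5607%
Error = 5.2900% − 4.5607% = 0.7293% → 73 basis points.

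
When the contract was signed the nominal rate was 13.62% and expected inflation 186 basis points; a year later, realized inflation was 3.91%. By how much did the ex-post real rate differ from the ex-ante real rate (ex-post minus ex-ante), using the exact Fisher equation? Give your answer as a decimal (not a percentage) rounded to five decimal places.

Ex-ante: (1 + 0.1362)/(1 + 0.0186) − 1 = 11.5453%
Ex-post: (1 + 0.1362)/(1 + 0.0391) − 1 = 9.3446%
Difference (ex-post − ex-ante) = -2.2006% → -0.02201.

-0.02201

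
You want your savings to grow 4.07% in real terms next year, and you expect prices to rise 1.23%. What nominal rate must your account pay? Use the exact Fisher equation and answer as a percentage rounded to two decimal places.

5.35%

(1 + i) = (1 + r)(1 + π) = 1.04070 × 1.01230 = 1.05350061
i = 1.05350061 − 1, so the required nominal rate is 5.35%.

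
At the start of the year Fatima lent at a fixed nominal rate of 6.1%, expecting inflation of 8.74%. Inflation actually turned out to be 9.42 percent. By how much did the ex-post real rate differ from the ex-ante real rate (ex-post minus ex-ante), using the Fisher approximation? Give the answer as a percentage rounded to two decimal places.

-0.68%

Ex-ante: 6.1% − 8.74% = -2.640%
Ex-post: 6.1% − 9.42% = -3.320%
Difference (ex-post − ex-ante) = -0.6800% → -0.68%.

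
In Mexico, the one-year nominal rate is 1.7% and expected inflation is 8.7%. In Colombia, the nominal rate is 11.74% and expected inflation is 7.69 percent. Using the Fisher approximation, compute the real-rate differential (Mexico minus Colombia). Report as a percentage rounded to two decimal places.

Mexico: 1.7% − 8.7% = -7.000%
Colombia: 11.74% − 7.69% = 4.050%
Differential = -11.050% → -11.05%.

-11.05%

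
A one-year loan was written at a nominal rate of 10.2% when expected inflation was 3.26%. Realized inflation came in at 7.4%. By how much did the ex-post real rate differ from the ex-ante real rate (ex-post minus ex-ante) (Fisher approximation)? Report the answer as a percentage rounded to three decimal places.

-4.140%

Ex-ante: 10.2% − 3.26% = 6.940%
Ex-post: 10.2% − 7.4% = 2.800%
Difference (ex-post − ex-ante) = -4.1400% → -4.140%.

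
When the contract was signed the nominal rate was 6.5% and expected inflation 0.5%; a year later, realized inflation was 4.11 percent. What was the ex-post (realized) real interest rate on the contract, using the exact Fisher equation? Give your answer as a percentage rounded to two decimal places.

Ex-post: (1 + 0.0650)/(1 + 0.0411) − 1 = 2.2956%
So the realized real rate is 2.30%.

2.30%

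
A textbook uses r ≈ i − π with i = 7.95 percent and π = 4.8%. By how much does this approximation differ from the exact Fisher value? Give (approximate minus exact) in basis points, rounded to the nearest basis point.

Approximate: r ≈ 7.950% − 4.800% = 3.1500%
Exact: (1 + 0.0795)/(1 + 0.0480) − 1 = 3.0057%
Error = 3.1500% − 3.0057% = 0.1443% → 14 basis points.

14 basis points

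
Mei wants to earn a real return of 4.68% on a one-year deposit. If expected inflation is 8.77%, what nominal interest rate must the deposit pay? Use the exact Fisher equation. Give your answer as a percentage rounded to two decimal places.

(1 + i) = (1 + r)(1 + π) = 1.04680 × 1.08770 = 1.13860436
i = 1.13860436 − 1, so the required nominal rate is 13.86%.

13.86%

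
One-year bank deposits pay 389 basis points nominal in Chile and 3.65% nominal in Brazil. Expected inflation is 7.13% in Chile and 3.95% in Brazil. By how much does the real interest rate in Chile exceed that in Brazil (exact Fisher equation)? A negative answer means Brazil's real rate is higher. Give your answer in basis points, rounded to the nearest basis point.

Chile: (1 + 0.0389)/(1 + 0.0713) − 1 = -3.0244%
Brazil: (1 + 0.0365)/(1 + 0.0395) − 1 = -0.2886%
Differential = -3.0244% − (-0.2886%) = -2.7358% → -274 basis points.

-274 basis points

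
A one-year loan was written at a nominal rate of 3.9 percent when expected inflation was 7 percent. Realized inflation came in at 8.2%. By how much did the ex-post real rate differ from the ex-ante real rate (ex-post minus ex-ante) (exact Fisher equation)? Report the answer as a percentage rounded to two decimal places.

-1.08%

Ex-ante: (1 + 0.0390)/(1 + 0.0700) − 1 = -2.8972%
Ex-post: (1 + 0.0390)/(1 + 0.0820) − 1 = -3.9741%
Difference (ex-post − ex-ante) = -1.0769% → -1.08%.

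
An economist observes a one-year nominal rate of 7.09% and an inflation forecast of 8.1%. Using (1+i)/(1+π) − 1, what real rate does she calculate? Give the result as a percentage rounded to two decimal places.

-0.93%

1 + r = 1.07090 / 1.08100 = 0.990657
r = 0.990657 − 1 = -0.9343%, i.e. -0.93%.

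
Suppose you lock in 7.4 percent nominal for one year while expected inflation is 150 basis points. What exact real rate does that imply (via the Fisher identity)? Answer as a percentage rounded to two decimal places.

1 + r = 1.07400 / 1.01500 = 1.058128
r = 1.058128 − 1 = 5.8128%, i.e. 5.81%.

5.81%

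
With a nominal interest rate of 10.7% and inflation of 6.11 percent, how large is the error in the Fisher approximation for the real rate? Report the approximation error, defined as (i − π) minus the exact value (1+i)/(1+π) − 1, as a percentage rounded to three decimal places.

0.264%

Approximate: r ≈ 10.700% − 6.110% = 4.5900%
Exact: (1 + 0.1070)/(1 + 0.0611) − 1 = 4.3257%
Error = 4.5900% − 4.3257% = 0.2643% → 0.264%.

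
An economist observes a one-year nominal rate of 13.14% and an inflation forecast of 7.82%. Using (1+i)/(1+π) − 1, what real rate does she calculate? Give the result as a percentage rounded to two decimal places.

1 + r = 1.13140 / 1.07820 = 1.049341
r = 1.049341 − 1 = 4.9341%, i.e. 4.93%.

4.93%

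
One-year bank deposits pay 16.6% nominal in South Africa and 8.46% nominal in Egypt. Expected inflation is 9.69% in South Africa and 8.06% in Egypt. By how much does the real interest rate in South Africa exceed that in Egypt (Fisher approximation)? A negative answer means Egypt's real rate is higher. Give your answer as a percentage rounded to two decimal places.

6.51%

South Africa: 16.6% − 9.69% = 6.910%
Egypt: 8.46% − 8.06% = 0.400%
Differential = 6.510% → 6.51%.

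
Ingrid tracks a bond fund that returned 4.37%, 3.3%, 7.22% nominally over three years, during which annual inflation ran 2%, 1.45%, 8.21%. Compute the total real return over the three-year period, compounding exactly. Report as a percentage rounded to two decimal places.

Compound the nominal returns: 1.0437 × 1.0330 × 1.0722 = 1.155984.
Compound inflation: 1.0200 × 1.0145 × 1.0821 = 1.119746.
Deflate: 1.155984 / 1.119746 = 1.032362.
Total real return = 1.032362 − 1 → 3.24%.

3.24%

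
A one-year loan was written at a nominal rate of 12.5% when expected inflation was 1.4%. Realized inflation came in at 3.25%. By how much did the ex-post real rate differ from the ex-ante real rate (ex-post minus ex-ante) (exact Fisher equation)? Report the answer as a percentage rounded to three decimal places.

Ex-ante: (1 + 0.1250)/(1 + 0.0140) − 1 = 10.9467%
Ex-post: (1 + 0.1250)/(1 + 0.0325) − 1 = 8.9588%
Difference (ex-post − ex-ante) = -1.9879% → -1.988%.

-1.988%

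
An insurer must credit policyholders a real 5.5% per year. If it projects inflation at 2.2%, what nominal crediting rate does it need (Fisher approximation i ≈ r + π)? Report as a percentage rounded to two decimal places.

i ≈ r + π = 5.5% + 2.2% = 7.70%.

7.70%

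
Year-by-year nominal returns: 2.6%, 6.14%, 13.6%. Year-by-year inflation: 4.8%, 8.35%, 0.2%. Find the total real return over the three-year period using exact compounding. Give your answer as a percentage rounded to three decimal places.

Compound the nominal returns: 1.0260 × 1.0614 × 1.1360 = 1.237100.
Compound inflation: 1.0480 × 1.0835 × 1.0020 = 1.137779.
Deflate: 1.237100 / 1.137779 = 1.087294.
Total real return = 1.087294 − 1 → 8.729%.

8.729%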